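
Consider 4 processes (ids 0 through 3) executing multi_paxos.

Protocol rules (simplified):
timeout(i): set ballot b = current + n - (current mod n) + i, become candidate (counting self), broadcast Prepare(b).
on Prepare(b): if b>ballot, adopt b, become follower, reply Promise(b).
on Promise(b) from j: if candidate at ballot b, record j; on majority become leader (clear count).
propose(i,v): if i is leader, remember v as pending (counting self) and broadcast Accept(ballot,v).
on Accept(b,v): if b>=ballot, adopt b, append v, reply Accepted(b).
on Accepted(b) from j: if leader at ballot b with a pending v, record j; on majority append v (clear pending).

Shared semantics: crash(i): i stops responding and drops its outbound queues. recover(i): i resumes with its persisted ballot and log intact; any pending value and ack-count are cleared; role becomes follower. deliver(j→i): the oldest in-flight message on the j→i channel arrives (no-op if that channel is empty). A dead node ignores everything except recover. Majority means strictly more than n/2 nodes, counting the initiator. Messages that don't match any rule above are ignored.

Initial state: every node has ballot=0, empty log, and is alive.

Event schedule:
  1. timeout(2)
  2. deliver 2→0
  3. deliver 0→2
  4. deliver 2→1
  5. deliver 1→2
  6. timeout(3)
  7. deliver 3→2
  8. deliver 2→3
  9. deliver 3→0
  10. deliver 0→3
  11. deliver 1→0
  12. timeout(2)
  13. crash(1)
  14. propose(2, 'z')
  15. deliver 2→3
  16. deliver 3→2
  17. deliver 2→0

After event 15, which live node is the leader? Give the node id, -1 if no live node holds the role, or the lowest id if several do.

3

[1] timeout(2) → N2(cand b6 [-])
[2] deliver 2→0 → N0(foll b6 [-])
[3] deliver 0→2 → ∅
[4] deliver 2→1 → N1(foll b6 [-])
[5] deliver 1→2 → N2(lead b6 [-])
[6] timeout(3) → N3(cand b7 [-])
[7] deliver 3→2 → N2(foll b7 [-])
[8] deliver 2→3 → ∅
[9] deliver 3→0 → N0(foll b7 [-])
[10] deliver 0→3 → ∅
[11] deliver 1→0 → ∅
[12] timeout(2) → N2(cand b10 [-])
[13] crash(1) → N1(✗foll b6 [-])
[14] propose(2,'z') → ∅
[15] deliver 2→3 → N3(lead b7 [-])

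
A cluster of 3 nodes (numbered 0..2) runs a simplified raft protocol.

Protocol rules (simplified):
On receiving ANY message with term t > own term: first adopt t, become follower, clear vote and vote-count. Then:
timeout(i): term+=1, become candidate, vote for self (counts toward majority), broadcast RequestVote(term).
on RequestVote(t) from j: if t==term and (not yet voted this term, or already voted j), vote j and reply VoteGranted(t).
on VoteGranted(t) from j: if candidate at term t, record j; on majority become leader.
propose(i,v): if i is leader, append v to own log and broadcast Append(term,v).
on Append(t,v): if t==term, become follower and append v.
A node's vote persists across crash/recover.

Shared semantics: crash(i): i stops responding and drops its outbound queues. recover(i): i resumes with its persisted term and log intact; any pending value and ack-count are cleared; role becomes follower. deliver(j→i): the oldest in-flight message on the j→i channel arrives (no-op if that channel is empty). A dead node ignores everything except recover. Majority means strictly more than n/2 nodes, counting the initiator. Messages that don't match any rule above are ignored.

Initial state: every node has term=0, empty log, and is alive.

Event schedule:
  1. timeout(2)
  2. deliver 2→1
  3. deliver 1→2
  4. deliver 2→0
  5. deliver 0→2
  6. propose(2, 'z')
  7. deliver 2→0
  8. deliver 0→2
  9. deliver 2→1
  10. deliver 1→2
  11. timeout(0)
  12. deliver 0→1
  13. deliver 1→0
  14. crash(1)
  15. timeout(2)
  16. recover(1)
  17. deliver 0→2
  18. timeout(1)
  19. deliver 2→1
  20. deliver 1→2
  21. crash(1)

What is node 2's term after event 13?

after 1 — timeout(2): n2:cand/t1/[-]
after 2 — deliver 2→1: n1:foll/t1/[-]
after 3 — deliver 1→2: n2:lead/t1/[-]
after 4 — deliver 2→0: n0:foll/t1/[-]
after 5 — deliver 0→2: ·
after 6 — propose(2,'z'): n2:lead/t1/[z]
after 7 — deliver 2→0: n0:foll/t1/[z]
after 8 — deliver 0→2: ·
after 9 — deliver 2→1: n1:foll/t1/[z]
after 10 — deliver 1→2: ·
after 11 — timeout(0): n0:cand/t2/[z]
after 12 — deliver 0→1: n1:foll/t2/[z]
after 13 — deliver 1→0: n0:lead/t2/[z]

1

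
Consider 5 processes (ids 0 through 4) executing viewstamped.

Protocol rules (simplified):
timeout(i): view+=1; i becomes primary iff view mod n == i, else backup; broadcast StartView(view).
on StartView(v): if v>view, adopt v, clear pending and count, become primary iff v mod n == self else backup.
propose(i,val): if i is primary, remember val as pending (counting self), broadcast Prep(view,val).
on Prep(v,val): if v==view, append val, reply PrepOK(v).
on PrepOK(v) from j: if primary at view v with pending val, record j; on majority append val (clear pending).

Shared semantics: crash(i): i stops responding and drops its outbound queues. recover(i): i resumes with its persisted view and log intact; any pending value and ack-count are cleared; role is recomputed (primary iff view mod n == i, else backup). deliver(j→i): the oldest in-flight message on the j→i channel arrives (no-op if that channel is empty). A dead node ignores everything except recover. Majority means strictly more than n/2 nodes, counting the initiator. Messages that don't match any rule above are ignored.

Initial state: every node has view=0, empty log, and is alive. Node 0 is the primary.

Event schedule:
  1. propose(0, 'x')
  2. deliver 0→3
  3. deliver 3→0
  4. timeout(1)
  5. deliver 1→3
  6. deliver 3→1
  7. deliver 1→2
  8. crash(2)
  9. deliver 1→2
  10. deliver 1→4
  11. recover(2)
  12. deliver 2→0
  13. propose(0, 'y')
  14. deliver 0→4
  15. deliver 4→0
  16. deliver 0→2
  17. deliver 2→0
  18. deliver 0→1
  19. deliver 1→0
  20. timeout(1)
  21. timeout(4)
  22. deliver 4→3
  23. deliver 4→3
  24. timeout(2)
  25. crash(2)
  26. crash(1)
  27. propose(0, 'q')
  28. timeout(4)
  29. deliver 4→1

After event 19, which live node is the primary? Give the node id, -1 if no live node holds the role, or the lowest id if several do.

1

after 1 — propose(0,'x'): ·
after 2 — deliver 0→3: n3:back/v0/[x]
after 3 — deliver 3→0: ·
after 4 — timeout(1): n1:prim/v1/[-]
after 5 — deliver 1→3: n3:back/v1/[x]
after 6 — deliver 3→1: ·
after 7 — deliver 1→2: n2:back/v1/[-]
after 8 — crash(2): n2:✗back/v1/[-]
after 9 — deliver 1→2: ·
after 10 — deliver 1→4: n4:back/v1/[-]
after 11 — recover(2): n2:back/v1/[-]
after 12 — deliver 2→0: ·
after 13 — propose(0,'y'): ·
after 14 — deliver 0→4: ·
after 15 — deliver 4→0: ·
after 16 — deliver 0→2: ·
after 17 — deliver 2→0: ·
after 18 — deliver 0→1: ·
after 19 — deliver 1→0: n0:back/v1/[-]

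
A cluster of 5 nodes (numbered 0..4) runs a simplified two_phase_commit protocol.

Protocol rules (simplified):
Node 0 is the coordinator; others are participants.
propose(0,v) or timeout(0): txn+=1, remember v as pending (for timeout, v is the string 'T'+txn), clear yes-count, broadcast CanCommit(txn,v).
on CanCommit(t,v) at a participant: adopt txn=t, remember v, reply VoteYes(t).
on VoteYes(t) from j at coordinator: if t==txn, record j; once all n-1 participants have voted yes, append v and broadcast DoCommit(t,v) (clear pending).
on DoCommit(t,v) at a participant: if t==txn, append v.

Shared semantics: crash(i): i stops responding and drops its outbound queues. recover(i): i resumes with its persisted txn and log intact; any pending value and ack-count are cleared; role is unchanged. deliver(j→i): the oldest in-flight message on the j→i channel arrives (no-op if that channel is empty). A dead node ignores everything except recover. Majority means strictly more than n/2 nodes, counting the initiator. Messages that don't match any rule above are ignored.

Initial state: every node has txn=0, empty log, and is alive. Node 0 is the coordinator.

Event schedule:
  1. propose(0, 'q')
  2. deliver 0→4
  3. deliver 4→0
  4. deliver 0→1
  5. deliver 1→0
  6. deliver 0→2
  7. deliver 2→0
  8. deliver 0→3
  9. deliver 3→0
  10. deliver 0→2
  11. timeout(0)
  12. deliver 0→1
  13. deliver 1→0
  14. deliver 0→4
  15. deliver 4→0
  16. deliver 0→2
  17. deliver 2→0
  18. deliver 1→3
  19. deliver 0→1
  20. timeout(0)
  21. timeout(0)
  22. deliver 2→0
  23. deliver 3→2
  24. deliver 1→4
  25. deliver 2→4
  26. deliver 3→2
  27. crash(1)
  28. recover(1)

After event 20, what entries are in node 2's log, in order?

after 1 — propose(0,'q'): n0:coor/t1/[-]
after 2 — deliver 0→4: n4:part/t1/[-]
after 3 — deliver 4→0: ·
after 4 — deliver 0→1: n1:part/t1/[-]
after 5 — deliver 1→0: ·
after 6 — deliver 0→2: n2:part/t1/[-]
after 7 — deliver 2→0: ·
after 8 — deliver 0→3: n3:part/t1/[-]
after 9 — deliver 3→0: n0:coor/t1/[q]
after 10 — deliver 0→2: n2:part/t1/[q]
after 11 — timeout(0): n0:coor/t2/[q]
after 12 — deliver 0→1: n1:part/t1/[q]
after 13 — deliver 1→0: ·
after 14 — deliver 0→4: n4:part/t1/[q]
after 15 — deliver 4→0: ·
after 16 — deliver 0→2: n2:part/t2/[q]
after 17 — deliver 2→0: ·
after 18 — deliver 1→3: ·
after 19 — deliver 0→1: n1:part/t2/[q]
after 20 — timeout(0): n0:coor/t3/[q]

q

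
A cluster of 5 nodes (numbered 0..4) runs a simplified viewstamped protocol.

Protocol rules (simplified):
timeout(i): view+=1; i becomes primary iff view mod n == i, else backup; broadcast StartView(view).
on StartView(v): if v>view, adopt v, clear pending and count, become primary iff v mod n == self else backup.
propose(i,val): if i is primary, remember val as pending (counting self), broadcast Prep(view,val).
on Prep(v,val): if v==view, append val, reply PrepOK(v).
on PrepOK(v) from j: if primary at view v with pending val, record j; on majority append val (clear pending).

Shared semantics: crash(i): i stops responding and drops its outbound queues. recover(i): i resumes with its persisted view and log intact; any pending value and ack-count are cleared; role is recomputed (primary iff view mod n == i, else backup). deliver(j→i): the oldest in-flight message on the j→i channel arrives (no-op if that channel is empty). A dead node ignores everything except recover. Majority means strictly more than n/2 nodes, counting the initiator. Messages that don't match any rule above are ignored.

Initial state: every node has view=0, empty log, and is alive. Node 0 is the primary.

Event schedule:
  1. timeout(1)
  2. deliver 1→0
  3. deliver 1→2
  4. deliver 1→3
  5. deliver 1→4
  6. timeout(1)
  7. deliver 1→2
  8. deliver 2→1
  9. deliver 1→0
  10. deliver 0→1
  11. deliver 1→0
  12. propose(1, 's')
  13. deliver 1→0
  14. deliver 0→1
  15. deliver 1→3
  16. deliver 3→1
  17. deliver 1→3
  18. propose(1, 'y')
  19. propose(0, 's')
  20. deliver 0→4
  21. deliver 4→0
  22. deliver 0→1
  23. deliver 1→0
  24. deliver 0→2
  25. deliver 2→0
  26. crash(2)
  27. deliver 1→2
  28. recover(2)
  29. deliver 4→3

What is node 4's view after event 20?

1

after 1 — timeout(1): n1:prim/v1/[-]
after 2 — deliver 1→0: n0:back/v1/[-]
after 3 — deliver 1→2: n2:back/v1/[-]
after 4 — deliver 1→3: n3:back/v1/[-]
after 5 — deliver 1→4: n4:back/v1/[-]
after 6 — timeout(1): n1:back/v2/[-]
after 7 — deliver 1→2: n2:prim/v2/[-]
after 8 — deliver 2→1: ·
after 9 — deliver 1→0: n0:back/v2/[-]
after 10 — deliver 0→1: ·
after 11 — deliver 1→0: ·
after 12 — propose(1,'s'): ·
after 13 — deliver 1→0: ·
after 14 — deliver 0→1: ·
after 15 — deliver 1→3: n3:back/v2/[-]
after 16 — deliver 3→1: ·
after 17 — deliver 1→3: ·
after 18 — propose(1,'y'): ·
after 19 — propose(0,'s'): ·
after 20 — deliver 0→4: ·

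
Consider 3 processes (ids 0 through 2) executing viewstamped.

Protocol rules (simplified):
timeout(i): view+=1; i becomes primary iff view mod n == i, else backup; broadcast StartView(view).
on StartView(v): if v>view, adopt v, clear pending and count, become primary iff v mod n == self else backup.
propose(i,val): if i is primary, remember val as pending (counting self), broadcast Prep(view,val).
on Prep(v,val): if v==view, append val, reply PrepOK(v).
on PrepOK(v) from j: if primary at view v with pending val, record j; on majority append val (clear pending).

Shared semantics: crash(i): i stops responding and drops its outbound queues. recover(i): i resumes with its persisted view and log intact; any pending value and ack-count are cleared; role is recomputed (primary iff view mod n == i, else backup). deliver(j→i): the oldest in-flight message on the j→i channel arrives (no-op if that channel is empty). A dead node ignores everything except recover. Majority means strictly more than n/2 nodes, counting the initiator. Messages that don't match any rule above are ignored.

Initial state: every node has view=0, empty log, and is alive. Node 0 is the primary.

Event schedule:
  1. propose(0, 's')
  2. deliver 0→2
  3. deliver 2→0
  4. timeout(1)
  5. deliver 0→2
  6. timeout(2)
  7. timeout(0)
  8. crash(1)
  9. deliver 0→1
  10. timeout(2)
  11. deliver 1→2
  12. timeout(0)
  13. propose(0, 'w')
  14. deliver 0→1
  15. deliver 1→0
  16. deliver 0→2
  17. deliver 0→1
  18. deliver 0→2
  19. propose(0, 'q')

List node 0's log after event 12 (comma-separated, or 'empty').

step 1 propose(0,'s'): —
step 2 deliver 0→2: 2={back,v=0,log=s}
step 3 deliver 2→0: 0={prim,v=0,log=s}
step 4 timeout(1): 1={prim,v=1,log=-}
step 5 deliver 0→2: —
step 6 timeout(2): 2={back,v=1,log=s}
step 7 timeout(0): 0={back,v=1,log=s}
step 8 crash(1): 1={✗prim,v=1,log=-}
step 9 deliver 0→1: —
step 10 timeout(2): 2={prim,v=2,log=s}
step 11 deliver 1→2: —
step 12 timeout(0): 0={back,v=2,log=s}

s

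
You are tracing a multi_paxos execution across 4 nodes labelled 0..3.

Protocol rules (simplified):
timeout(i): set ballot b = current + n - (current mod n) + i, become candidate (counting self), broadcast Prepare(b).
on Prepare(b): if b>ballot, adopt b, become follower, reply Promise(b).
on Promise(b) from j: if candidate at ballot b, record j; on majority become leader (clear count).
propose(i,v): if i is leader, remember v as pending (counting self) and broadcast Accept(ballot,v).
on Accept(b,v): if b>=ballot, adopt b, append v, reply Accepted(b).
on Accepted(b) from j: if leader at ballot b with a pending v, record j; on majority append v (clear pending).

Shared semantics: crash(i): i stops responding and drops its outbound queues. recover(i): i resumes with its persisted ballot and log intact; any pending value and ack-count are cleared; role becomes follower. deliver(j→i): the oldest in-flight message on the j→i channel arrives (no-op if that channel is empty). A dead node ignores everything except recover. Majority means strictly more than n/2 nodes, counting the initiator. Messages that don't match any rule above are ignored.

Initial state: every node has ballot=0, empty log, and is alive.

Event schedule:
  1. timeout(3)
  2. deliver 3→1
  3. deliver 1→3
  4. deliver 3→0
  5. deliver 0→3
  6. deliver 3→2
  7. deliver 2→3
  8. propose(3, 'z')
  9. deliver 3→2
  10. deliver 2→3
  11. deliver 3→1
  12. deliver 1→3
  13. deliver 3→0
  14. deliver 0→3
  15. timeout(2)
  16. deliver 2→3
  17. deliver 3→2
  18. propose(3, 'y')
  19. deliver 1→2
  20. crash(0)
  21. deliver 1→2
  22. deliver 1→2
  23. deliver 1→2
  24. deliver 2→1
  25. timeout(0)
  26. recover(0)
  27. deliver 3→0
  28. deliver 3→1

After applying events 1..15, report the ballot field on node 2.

10

1. timeout(3):  <3:cand b7 ->
2. deliver 3→1:  <1:foll b7 ->
3. deliver 1→3:  nop
4. deliver 3→0:  <0:foll b7 ->
5. deliver 0→3:  <3:lead b7 ->
6. deliver 3→2:  <2:foll b7 ->
7. deliver 2→3:  nop
8. propose(3,'z'):  nop
9. deliver 3→2:  <2:foll b7 z>
10. deliver 2→3:  nop
11. deliver 3→1:  <1:foll b7 z>
12. deliver 1→3:  <3:lead b7 z>
13. deliver 3→0:  <0:foll b7 z>
14. deliver 0→3:  nop
15. timeout(2):  <2:cand b10 z>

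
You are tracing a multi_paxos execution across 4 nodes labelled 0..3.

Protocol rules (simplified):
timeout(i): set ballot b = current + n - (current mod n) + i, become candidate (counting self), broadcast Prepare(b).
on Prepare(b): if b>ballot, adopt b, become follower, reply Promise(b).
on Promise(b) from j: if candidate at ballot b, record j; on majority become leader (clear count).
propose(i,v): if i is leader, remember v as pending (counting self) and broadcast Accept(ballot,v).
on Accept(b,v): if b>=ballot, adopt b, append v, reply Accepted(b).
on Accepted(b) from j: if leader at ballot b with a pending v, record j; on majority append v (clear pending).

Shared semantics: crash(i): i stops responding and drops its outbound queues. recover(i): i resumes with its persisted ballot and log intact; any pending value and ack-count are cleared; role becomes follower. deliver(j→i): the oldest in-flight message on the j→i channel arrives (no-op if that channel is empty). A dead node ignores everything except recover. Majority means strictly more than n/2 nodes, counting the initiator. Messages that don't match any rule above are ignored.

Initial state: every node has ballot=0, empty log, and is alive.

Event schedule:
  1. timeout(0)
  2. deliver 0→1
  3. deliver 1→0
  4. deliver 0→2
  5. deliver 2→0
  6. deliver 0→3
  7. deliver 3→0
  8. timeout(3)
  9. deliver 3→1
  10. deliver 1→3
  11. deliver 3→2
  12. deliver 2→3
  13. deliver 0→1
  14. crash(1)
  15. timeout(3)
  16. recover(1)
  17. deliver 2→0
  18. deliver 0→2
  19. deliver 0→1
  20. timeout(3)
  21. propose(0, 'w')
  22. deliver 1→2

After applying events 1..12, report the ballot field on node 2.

step 1 timeout(0): 0={cand,b=4,log=-}
step 2 deliver 0→1: 1={foll,b=4,log=-}
step 3 deliver 1→0: —
step 4 deliver 0→2: 2={foll,b=4,log=-}
step 5 deliver 2→0: 0={lead,b=4,log=-}
step 6 deliver 0→3: 3={foll,b=4,log=-}
step 7 deliver 3→0: —
step 8 timeout(3): 3={cand,b=11,log=-}
step 9 deliver 3→1: 1={foll,b=11,log=-}
step 10 deliver 1→3: —
step 11 deliver 3→2: 2={foll,b=11,log=-}
step 12 deliver 2→3: 3={lead,b=11,log=-}

11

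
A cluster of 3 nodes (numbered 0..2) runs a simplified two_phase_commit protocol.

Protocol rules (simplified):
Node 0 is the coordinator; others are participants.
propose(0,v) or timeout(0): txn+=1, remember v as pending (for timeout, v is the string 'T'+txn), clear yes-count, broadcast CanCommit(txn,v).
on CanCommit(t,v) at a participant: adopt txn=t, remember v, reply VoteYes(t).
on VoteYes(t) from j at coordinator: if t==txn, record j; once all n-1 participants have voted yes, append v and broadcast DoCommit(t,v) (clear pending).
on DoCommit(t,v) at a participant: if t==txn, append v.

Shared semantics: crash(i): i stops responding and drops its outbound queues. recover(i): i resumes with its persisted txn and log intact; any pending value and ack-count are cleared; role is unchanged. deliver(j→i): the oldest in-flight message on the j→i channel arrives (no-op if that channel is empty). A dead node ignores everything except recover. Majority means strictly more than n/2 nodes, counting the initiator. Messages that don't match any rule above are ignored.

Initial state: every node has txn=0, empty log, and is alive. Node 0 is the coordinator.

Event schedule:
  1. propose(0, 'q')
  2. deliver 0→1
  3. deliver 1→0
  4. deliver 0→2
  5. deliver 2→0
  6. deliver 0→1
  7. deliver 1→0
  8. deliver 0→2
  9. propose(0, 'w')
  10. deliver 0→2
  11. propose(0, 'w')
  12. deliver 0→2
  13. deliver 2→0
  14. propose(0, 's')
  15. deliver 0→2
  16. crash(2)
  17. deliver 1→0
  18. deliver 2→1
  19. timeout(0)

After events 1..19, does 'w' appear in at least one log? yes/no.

step 1 propose(0,'q'): 0={coor,t=1,log=-}
step 2 deliver 0→1: 1={part,t=1,log=-}
step 3 deliver 1→0: —
step 4 deliver 0→2: 2={part,t=1,log=-}
step 5 deliver 2→0: 0={coor,t=1,log=q}
step 6 deliver 0→1: 1={part,t=1,log=q}
step 7 deliver 1→0: —
step 8 deliver 0→2: 2={part,t=1,log=q}
step 9 propose(0,'w'): 0={coor,t=2,log=q}
step 10 deliver 0→2: 2={part,t=2,log=q}
step 11 propose(0,'w'): 0={coor,t=3,log=q}
step 12 deliver 0→2: 2={part,t=3,log=q}
step 13 deliver 2→0: —
step 14 propose(0,'s'): 0={coor,t=4,log=q}
step 15 deliver 0→2: 2={part,t=4,log=q}
step 16 crash(2): 2={✗part,t=4,log=q}
step 17 deliver 1→0: —
step 18 deliver 2→1: —
step 19 timeout(0): 0={coor,t=5,log=q}

no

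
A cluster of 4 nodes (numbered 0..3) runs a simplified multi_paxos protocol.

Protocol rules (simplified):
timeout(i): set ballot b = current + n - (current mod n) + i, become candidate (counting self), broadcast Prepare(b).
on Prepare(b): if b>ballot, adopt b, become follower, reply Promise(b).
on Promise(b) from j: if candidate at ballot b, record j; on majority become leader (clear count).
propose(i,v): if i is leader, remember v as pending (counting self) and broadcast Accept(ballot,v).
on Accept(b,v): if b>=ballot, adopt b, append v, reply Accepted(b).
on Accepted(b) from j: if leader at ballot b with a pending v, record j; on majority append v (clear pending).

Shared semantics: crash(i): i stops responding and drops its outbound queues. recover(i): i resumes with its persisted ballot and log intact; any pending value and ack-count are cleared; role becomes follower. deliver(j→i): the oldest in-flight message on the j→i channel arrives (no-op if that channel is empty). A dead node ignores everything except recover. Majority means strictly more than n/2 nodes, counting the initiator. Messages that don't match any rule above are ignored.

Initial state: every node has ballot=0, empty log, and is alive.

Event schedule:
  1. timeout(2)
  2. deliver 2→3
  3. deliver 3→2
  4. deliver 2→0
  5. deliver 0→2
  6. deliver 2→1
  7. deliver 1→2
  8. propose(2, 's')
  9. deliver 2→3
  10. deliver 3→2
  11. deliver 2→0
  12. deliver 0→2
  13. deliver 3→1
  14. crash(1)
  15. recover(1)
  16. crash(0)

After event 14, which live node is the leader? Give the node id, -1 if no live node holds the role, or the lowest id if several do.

after 1 — timeout(2): n2:cand/b6/[-]
after 2 — deliver 2→3: n3:foll/b6/[-]
after 3 — deliver 3→2: ·
after 4 — deliver 2→0: n0:foll/b6/[-]
after 5 — deliver 0→2: n2:lead/b6/[-]
after 6 — deliver 2→1: n1:foll/b6/[-]
after 7 — deliver 1→2: ·
after 8 — propose(2,'s'): ·
after 9 — deliver 2→3: n3:foll/b6/[s]
after 10 — deliver 3→2: ·
after 11 — deliver 2→0: n0:foll/b6/[s]
after 12 — deliver 0→2: n2:lead/b6/[s]
after 13 — deliver 3→1: ·
after 14 — crash(1): n1:✗foll/b6/[-]

2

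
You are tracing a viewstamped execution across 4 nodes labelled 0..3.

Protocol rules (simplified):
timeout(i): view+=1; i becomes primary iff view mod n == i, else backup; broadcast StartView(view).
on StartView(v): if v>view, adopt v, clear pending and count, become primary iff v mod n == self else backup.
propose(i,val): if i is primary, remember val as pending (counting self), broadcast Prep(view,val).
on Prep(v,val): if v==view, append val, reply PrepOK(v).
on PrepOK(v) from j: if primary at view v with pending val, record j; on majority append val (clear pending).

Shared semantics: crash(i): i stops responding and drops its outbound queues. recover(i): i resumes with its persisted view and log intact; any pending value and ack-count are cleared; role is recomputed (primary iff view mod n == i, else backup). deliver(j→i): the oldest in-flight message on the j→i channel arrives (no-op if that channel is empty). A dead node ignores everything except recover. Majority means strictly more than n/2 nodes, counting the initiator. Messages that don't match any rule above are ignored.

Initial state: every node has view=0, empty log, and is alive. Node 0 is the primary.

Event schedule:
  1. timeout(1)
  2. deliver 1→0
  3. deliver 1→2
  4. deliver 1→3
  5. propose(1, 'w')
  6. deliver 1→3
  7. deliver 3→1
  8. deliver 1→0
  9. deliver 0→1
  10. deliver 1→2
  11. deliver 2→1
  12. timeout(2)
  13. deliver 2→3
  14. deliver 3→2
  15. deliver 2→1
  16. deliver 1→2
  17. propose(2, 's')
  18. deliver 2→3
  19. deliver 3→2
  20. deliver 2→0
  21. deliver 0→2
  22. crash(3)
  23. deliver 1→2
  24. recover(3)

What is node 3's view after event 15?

1. timeout(1):  <1:prim v1 ->
2. deliver 1→0:  <0:back v1 ->
3. deliver 1→2:  <2:back v1 ->
4. deliver 1→3:  <3:back v1 ->
5. propose(1,'w'):  nop
6. deliver 1→3:  <3:back v1 w>
7. deliver 3→1:  nop
8. deliver 1→0:  <0:back v1 w>
9. deliver 0→1:  <1:prim v1 w>
10. deliver 1→2:  <2:back v1 w>
11. deliver 2→1:  nop
12. timeout(2):  <2:prim v2 w>
13. deliver 2→3:  <3:back v2 w>
14. deliver 3→2:  nop
15. deliver 2→1:  <1:back v2 w>

2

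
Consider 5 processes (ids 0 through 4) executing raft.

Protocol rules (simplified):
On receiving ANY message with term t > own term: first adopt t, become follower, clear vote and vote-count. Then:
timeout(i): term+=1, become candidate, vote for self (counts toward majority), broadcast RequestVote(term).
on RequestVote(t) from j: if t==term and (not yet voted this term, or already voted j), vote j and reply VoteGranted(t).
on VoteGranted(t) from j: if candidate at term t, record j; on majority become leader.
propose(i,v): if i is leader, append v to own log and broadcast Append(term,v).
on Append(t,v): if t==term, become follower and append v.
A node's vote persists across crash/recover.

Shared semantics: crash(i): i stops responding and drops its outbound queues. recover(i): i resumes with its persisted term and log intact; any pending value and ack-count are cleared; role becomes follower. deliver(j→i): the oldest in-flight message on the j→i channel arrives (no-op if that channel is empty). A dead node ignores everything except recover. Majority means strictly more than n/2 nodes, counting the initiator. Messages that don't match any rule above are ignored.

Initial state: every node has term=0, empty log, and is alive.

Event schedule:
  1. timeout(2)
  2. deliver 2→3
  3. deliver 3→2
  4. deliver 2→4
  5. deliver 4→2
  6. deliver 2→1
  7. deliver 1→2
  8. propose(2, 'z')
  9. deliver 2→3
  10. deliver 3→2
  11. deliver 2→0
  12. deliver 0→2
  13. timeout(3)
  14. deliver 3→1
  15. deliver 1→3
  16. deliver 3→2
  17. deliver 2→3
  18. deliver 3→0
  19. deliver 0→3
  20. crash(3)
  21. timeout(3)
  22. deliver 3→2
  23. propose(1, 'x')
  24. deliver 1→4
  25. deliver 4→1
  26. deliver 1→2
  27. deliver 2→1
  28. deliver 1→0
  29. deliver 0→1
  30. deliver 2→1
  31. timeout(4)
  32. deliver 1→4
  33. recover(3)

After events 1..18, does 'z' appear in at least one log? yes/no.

1. timeout(2):  <2:cand t1 ->
2. deliver 2→3:  <3:foll t1 ->
3. deliver 3→2:  nop
4. deliver 2→4:  <4:foll t1 ->
5. deliver 4→2:  <2:lead t1 ->
6. deliver 2→1:  <1:foll t1 ->
7. deliver 1→2:  nop
8. propose(2,'z'):  <2:lead t1 z>
9. deliver 2→3:  <3:foll t1 z>
10. deliver 3→2:  nop
11. deliver 2→0:  <0:foll t1 ->
12. deliver 0→2:  nop
13. timeout(3):  <3:cand t2 z>
14. deliver 3→1:  <1:foll t2 ->
15. deliver 1→3:  nop
16. deliver 3→2:  <2:foll t2 z>
17. deliver 2→3:  <3:lead t2 z>
18. deliver 3→0:  <0:foll t2 ->

yes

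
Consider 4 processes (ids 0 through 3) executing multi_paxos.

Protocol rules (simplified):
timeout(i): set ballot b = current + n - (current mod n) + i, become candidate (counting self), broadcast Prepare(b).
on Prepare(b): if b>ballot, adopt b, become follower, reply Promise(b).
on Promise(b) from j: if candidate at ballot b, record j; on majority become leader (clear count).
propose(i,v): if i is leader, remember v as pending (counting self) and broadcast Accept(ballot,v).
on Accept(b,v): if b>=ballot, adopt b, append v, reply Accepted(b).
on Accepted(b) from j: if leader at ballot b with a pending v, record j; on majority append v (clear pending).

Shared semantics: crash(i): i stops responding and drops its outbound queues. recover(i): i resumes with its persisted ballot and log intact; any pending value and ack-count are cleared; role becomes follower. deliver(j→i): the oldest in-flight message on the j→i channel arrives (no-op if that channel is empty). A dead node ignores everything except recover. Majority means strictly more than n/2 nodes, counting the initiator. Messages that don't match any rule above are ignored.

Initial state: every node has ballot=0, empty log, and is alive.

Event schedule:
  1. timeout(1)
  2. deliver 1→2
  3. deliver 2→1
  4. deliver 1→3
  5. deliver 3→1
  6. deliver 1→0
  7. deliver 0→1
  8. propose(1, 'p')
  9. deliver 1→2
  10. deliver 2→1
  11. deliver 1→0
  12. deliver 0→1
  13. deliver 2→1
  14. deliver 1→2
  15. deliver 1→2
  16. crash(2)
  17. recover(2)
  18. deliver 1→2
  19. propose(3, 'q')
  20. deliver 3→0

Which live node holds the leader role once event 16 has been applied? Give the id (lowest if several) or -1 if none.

step 1 timeout(1): 1={cand,b=5,log=-}
step 2 deliver 1→2: 2={foll,b=5,log=-}
step 3 deliver 2→1: —
step 4 deliver 1→3: 3={foll,b=5,log=-}
step 5 deliver 3→1: 1={lead,b=5,log=-}
step 6 deliver 1→0: 0={foll,b=5,log=-}
step 7 deliver 0→1: —
step 8 propose(1,'p'): —
step 9 deliver 1→2: 2={foll,b=5,log=p}
step 10 deliver 2→1: —
step 11 deliver 1→0: 0={foll,b=5,log=p}
step 12 deliver 0→1: 1={lead,b=5,log=p}
step 13 deliver 2→1: —
step 14 deliver 1→2: —
step 15 deliver 1→2: —
step 16 crash(2): 2={✗foll,b=5,log=p}

1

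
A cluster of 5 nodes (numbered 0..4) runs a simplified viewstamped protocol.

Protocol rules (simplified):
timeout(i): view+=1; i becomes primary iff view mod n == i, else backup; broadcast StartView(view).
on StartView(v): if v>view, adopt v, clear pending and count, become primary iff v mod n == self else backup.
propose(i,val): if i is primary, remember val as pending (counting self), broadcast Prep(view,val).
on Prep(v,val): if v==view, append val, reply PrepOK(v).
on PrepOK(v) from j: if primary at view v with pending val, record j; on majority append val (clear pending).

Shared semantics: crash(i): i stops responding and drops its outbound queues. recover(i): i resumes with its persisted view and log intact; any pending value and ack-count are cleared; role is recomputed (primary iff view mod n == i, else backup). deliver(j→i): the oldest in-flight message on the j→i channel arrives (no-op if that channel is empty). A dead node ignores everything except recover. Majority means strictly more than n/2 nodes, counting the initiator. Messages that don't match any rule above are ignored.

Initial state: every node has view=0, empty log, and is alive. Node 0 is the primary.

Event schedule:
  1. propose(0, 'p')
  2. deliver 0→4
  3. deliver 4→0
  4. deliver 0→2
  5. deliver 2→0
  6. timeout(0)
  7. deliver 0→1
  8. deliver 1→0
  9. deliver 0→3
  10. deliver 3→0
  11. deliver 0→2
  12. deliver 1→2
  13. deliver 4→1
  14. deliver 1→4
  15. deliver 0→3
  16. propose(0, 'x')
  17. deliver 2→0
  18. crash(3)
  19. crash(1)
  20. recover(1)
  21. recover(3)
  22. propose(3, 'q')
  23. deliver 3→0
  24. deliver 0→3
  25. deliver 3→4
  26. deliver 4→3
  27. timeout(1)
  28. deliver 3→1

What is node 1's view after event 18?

0

1. propose(0,'p'):  nop
2. deliver 0→4:  <4:back v0 p>
3. deliver 4→0:  nop
4. deliver 0→2:  <2:back v0 p>
5. deliver 2→0:  <0:prim v0 p>
6. timeout(0):  <0:back v1 p>
7. deliver 0→1:  <1:back v0 p>
8. deliver 1→0:  nop
9. deliver 0→3:  <3:back v0 p>
10. deliver 3→0:  nop
11. deliver 0→2:  <2:back v1 p>
12. deliver 1→2:  nop
13. deliver 4→1:  nop
14. deliver 1→4:  nop
15. deliver 0→3:  <3:back v1 p>
16. propose(0,'x'):  nop
17. deliver 2→0:  nop
18. crash(3):  <3:✗back v1 p>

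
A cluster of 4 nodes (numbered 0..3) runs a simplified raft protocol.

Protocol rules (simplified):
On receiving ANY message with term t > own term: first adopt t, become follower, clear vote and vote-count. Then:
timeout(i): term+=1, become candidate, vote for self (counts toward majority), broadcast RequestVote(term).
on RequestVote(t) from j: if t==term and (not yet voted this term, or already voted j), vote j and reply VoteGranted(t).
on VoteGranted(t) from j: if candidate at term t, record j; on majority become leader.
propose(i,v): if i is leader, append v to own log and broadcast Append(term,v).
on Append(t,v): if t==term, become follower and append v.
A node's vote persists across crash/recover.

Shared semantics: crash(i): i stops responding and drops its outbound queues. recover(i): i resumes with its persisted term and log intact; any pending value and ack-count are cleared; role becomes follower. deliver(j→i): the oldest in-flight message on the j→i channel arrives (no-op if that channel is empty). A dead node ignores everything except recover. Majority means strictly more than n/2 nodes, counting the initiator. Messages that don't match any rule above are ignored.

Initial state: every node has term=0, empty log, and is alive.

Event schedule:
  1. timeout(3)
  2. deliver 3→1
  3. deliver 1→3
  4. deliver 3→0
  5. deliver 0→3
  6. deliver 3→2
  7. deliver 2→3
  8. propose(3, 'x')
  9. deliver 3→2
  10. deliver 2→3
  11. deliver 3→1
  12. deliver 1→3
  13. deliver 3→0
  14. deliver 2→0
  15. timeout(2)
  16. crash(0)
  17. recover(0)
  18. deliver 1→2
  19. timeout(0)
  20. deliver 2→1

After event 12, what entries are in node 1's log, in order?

1. timeout(3):  <3:cand t1 ->
2. deliver 3→1:  <1:foll t1 ->
3. deliver 1→3:  nop
4. deliver 3→0:  <0:foll t1 ->
5. deliver 0→3:  <3:lead t1 ->
6. deliver 3→2:  <2:foll t1 ->
7. deliver 2→3:  nop
8. propose(3,'x'):  <3:lead t1 x>
9. deliver 3→2:  <2:foll t1 x>
10. deliver 2→3:  nop
11. deliver 3→1:  <1:foll t1 x>
12. deliver 1→3:  nop

x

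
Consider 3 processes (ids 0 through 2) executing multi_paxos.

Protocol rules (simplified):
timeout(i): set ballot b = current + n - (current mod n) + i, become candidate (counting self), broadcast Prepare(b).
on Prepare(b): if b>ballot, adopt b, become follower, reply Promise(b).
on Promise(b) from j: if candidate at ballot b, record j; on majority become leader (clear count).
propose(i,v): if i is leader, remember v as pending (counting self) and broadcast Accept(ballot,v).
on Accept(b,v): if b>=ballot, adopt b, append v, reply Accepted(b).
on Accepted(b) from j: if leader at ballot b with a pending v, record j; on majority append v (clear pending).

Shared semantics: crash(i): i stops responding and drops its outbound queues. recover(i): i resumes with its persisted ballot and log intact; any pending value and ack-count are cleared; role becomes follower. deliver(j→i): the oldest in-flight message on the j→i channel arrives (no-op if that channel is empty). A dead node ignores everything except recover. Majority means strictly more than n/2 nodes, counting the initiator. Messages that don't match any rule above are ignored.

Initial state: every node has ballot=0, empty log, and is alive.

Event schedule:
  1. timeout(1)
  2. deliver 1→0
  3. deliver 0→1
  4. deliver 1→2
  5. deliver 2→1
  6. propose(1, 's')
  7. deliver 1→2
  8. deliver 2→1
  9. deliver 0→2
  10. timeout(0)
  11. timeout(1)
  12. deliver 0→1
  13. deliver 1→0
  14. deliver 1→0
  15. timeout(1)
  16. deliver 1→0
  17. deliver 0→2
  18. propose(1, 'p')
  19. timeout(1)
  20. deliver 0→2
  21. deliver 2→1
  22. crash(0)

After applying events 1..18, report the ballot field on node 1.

e1 timeout(1): 1[cand,b=4,-]
e2 deliver 1→0: 0[foll,b=4,-]
e3 deliver 0→1: 1[lead,b=4,-]
e4 deliver 1→2: 2[foll,b=4,-]
e5 deliver 2→1: ·
e6 propose(1,'s'): ·
e7 deliver 1→2: 2[foll,b=4,s]
e8 deliver 2→1: 1[lead,b=4,s]
e9 deliver 0→2: ·
e10 timeout(0): 0[cand,b=6,-]
e11 timeout(1): 1[cand,b=7,s]
e12 deliver 0→1: ·
e13 deliver 1→0: ·
e14 deliver 1→0: 0[foll,b=7,-]
e15 timeout(1): 1[cand,b=10,s]
e16 deliver 1→0: 0[foll,b=10,-]
e17 deliver 0→2: 2[foll,b=6,s]
e18 propose(1,'p'): ·

10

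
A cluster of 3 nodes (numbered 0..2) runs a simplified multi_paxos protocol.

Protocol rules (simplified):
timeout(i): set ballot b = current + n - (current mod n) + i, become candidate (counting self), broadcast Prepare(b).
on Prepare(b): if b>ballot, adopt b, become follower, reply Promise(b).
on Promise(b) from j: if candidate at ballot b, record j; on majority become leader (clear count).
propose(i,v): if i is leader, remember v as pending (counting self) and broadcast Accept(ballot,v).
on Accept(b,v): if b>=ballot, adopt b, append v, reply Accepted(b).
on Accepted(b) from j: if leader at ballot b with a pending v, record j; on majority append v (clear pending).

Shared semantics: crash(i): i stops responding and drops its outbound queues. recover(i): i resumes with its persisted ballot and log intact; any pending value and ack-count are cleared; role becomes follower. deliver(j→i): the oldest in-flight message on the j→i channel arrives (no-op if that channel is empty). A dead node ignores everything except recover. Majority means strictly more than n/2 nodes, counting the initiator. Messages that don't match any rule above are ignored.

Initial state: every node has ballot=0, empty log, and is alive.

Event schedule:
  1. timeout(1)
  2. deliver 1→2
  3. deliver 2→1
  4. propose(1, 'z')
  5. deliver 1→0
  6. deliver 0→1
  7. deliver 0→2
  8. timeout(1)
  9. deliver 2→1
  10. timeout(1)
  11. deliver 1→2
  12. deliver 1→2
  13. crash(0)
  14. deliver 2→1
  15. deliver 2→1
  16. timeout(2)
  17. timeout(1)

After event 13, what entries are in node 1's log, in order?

[1] timeout(1) → N1(cand b4 [-])
[2] deliver 1→2 → N2(foll b4 [-])
[3] deliver 2→1 → N1(lead b4 [-])
[4] propose(1,'z') → ∅
[5] deliver 1→0 → N0(foll b4 [-])
[6] deliver 0→1 → ∅
[7] deliver 0→2 → ∅
[8] timeout(1) → N1(cand b7 [-])
[9] deliver 2→1 → ∅
[10] timeout(1) → N1(cand b10 [-])
[11] deliver 1→2 → N2(foll b4 [z])
[12] deliver 1→2 → N2(foll b7 [z])
[13] crash(0) → N0(✗foll b4 [-])

empty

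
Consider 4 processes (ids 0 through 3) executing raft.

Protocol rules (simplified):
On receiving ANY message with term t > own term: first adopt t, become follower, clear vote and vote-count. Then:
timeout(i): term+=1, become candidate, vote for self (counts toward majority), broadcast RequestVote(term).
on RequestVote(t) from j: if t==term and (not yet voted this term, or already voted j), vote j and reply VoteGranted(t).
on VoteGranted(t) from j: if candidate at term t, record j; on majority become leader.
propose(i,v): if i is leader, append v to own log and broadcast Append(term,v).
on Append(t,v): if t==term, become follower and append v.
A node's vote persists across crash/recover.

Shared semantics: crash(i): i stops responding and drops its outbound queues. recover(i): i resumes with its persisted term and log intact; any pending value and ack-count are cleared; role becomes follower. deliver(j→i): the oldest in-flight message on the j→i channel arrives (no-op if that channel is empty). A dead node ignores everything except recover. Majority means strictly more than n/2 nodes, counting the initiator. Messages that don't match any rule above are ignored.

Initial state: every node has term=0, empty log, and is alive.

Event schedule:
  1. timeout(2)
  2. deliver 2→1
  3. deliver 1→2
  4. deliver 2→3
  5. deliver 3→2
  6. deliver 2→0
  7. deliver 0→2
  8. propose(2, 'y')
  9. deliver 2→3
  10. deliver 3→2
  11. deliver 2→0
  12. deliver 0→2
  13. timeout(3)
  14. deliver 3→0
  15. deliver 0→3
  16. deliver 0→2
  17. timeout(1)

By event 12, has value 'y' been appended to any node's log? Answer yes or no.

step 1 timeout(2): 2={cand,t=1,log=-}
step 2 deliver 2→1: 1={foll,t=1,log=-}
step 3 deliver 1→2: —
step 4 deliver 2→3: 3={foll,t=1,log=-}
step 5 deliver 3→2: 2={lead,t=1,log=-}
step 6 deliver 2→0: 0={foll,t=1,log=-}
step 7 deliver 0→2: —
step 8 propose(2,'y'): 2={lead,t=1,log=y}
step 9 deliver 2→3: 3={foll,t=1,log=y}
step 10 deliver 3→2: —
step 11 deliver 2→0: 0={foll,t=1,log=y}
step 12 deliver 0→2: —

yes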